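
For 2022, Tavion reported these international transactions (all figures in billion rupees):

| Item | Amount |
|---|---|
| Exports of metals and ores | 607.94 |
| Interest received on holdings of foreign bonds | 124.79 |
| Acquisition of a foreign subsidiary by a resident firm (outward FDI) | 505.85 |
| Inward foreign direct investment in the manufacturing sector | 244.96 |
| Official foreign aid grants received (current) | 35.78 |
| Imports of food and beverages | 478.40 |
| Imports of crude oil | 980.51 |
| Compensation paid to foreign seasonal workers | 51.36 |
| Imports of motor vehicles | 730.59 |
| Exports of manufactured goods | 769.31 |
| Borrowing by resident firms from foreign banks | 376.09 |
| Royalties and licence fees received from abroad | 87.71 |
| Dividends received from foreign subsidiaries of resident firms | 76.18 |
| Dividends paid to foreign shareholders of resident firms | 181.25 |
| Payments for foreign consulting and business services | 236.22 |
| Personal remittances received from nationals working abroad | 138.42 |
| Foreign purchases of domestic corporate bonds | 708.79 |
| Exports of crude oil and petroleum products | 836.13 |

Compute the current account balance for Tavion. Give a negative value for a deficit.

17.93

Goods: -980.51 - 730.59 - 478.40 + 607.94 + 769.31 + 836.13 = 23.88
Services: 87.71 - 236.22 = -148.51
Primary income: -51.36 + 124.79 + 76.18 - 181.25 = -31.64
Secondary income: 35.78 + 138.42 = 174.20
Current account = 23.88 + (-148.51) + (-31.64) + 174.20 = 17.93
(Excluded from the current account — financial account: acquisition of a foreign subsidiary by a resident firm (outward FDI) 505.85, inward foreign direct investment in the manufacturing sector 244.96, borrowing by resident firms from foreign banks 376.09, foreign purchases of domestic corporate bonds 708.79.)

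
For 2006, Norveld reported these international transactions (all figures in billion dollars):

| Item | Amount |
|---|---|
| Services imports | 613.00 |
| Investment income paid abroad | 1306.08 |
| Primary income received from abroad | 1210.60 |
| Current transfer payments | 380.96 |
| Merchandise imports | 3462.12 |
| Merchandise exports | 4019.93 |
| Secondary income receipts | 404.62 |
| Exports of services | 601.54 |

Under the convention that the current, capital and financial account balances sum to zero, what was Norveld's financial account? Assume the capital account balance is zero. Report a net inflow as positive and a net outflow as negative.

Goods balance = 4019.93 - 3462.12 = 557.81
Services balance = 601.54 - 613.00 = -11.46
Trade balance (goods + services) = 557.81 + (-11.46) = 546.35
Net primary income = 1210.60 - 1306.08 = -95.48
Net secondary income = 404.62 - 380.96 = 23.66
Current account = 546.35 + (-95.48) + 23.66 = 474.53
Financial account = -(474.53) = -474.53

-474.53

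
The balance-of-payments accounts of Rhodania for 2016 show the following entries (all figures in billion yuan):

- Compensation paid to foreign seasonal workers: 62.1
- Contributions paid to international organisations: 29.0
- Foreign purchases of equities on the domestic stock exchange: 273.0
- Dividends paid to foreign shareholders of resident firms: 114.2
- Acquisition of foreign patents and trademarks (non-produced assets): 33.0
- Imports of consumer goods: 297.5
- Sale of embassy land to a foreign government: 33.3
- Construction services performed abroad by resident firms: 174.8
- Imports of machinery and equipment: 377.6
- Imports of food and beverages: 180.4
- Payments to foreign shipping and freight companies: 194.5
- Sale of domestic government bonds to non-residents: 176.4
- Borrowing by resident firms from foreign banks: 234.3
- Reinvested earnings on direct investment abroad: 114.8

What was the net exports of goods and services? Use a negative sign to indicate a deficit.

Goods: -180.4 - 377.6 - 297.5 = -855.5
Services: -194.5 + 174.8 = -19.7
Trade balance = -855.5 + (-19.7) = -875.2
(Excluded from the trade balance — primary income: compensation paid to foreign seasonal workers 62.1, dividends paid to foreign shareholders of resident firms 114.2, reinvested earnings on direct investment abroad 114.8; secondary income: contributions paid to international organisations 29.0; financial account: foreign purchases of equities on the domestic stock exchange 273.0, sale of domestic government bonds to non-residents 176.4, borrowing by resident firms from foreign banks 234.3; capital account: acquisition of foreign patents and trademarks (non-produced assets) 33.0, sale of embassy land to a foreign government 33.3.)

-875.2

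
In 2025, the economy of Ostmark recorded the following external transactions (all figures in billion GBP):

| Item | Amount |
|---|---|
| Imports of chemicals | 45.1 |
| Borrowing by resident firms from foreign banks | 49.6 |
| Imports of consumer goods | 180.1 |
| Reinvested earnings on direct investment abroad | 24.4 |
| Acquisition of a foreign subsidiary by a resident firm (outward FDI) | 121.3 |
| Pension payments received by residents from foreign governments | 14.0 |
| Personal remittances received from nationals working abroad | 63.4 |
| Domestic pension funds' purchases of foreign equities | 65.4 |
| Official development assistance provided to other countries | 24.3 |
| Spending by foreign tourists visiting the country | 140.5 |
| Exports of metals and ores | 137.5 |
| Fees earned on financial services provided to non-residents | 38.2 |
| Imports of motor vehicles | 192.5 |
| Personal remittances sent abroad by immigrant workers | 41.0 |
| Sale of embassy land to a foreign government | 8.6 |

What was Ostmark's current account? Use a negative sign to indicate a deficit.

Goods: -192.5 + 137.5 - 45.1 - 180.1 = -280.2
Services: 140.5 + 38.2 = 178.7
Primary income: 24.4
Secondary income: 14.0 - 24.3 - 41.0 + 63.4 = 12.1
Current account = (-280.2) + 178.7 + 24.4 + 12.1 = -65.0
(Excluded from the current account — financial account: borrowing by resident firms from foreign banks 49.6, acquisition of a foreign subsidiary by a resident firm (outward FDI) 121.3, domestic pension funds' purchases of foreign equities 65.4; capital account: sale of embassy land to a foreign government 8.6.)

-65.0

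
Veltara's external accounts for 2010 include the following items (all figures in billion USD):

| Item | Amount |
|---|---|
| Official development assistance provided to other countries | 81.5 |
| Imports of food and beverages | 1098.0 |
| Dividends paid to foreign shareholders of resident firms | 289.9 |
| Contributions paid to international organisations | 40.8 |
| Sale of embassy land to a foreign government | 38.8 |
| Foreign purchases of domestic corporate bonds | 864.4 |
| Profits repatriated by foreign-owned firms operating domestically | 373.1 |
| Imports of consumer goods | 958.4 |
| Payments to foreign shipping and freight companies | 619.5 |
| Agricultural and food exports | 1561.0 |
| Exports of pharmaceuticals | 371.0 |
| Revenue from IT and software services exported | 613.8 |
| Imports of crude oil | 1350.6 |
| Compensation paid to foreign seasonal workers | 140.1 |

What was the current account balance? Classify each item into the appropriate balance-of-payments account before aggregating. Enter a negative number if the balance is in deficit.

-2406.1

Goods: -1350.6 + 1561.0 - 1098.0 + 371.0 - 958.4 = -1475.0
Services: 613.8 - 619.5 = -5.7
Primary income: -140.1 - 373.1 - 289.9 = -803.1
Secondary income: -81.5 - 40.8 = -122.3
Current account = (-1475.0) + (-5.7) + (-803.1) + (-122.3) = -2406.1
(Excluded from the current account — capital account: sale of embassy land to a foreign government 38.8; financial account: foreign purchases of domestic corporate bonds 864.4.)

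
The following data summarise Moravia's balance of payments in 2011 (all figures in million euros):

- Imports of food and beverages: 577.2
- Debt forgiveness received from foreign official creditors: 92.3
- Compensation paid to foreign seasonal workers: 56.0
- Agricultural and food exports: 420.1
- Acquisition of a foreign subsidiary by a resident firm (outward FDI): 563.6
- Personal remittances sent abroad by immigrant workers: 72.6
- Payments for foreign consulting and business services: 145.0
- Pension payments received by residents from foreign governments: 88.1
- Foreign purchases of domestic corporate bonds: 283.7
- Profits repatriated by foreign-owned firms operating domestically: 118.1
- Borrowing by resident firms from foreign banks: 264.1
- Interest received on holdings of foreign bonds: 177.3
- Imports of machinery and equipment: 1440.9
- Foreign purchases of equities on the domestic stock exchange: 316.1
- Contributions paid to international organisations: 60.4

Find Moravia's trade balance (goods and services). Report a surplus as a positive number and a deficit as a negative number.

Goods: 420.1 - 1440.9 - 577.2 = -1598.0
Services: -145.0
Trade balance = -1598.0 + (-145.0) = -1743.0
(Excluded from the trade balance — capital account: debt forgiveness received from foreign official creditors 92.3; primary income: compensation paid to foreign seasonal workers 56.0, profits repatriated by foreign-owned firms operating domestically 118.1, interest received on holdings of foreign bonds 177.3; financial account: acquisition of a foreign subsidiary by a resident firm (outward FDI) 563.6, foreign purchases of domestic corporate bonds 283.7, borrowing by resident firms from foreign banks 264.1, foreign purchases of equities on the domestic stock exchange 316.1; secondary income: personal remittances sent abroad by immigrant workers 72.6, pension payments received by residents from foreign governments 88.1, contributions paid to international organisations 60.4.)

-1743.0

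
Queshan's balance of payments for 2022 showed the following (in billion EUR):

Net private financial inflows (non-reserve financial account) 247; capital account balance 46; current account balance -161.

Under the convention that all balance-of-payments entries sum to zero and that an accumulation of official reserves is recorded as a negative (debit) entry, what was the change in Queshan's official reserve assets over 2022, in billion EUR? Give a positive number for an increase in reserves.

Official reserve transactions balance = -((-161) + 46 + 247) = -132
An accumulation of reserves is recorded as a debit (negative entry), so the change in the stock of reserves is the negative of that balance.
Change in official reserves = -(-132) = 132

132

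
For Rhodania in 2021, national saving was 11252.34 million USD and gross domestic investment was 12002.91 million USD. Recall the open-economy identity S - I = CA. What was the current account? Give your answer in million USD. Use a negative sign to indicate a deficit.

CA = S - I = 11252.34 - 12002.91 = -750.57

-750.57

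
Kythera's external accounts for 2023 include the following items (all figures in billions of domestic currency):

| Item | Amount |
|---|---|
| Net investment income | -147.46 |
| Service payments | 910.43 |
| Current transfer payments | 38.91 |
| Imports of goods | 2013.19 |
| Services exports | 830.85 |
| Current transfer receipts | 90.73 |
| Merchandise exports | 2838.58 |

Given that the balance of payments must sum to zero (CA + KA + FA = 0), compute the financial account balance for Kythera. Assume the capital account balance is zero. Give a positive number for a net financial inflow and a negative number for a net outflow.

Goods balance = 2838.58 - 2013.19 = 825.39
Services balance = 830.85 - 910.43 = -79.58
Trade balance (goods + services) = 825.39 + (-79.58) = 745.81
Net primary income = -147.46
Net secondary income = 90.73 - 38.91 = 51.82
Current account = 745.81 + (-147.46) + 51.82 = 650.17
Financial account = -(650.17) = -650.17

-650.17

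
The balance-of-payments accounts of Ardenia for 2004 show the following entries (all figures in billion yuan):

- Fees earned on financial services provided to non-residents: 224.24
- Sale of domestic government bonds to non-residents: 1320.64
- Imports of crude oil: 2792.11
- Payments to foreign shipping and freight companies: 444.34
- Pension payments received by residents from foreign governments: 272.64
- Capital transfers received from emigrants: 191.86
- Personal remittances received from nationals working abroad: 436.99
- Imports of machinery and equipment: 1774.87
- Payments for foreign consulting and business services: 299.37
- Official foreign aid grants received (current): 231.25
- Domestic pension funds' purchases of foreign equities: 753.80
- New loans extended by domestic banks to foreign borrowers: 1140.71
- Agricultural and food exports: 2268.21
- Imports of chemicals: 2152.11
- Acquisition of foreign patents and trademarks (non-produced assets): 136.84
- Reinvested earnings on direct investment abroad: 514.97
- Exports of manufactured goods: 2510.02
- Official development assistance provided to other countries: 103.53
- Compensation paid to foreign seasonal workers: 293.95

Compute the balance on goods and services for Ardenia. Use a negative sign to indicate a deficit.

-2460.33

Goods: -2792.11 + 2268.21 - 1774.87 - 2152.11 + 2510.02 = -1940.86
Services: -444.34 - 299.37 + 224.24 = -519.47
Trade balance = -1940.86 + (-519.47) = -2460.33
(Excluded from the trade balance — financial account: sale of domestic government bonds to non-residents 1320.64, domestic pension funds' purchases of foreign equities 753.80, new loans extended by domestic banks to foreign borrowers 1140.71; secondary income: pension payments received by residents from foreign governments 272.64, personal remittances received from nationals working abroad 436.99, official foreign aid grants received (current) 231.25, official development assistance provided to other countries 103.53; capital account: capital transfers received from emigrants 191.86, acquisition of foreign patents and trademarks (non-produced assets) 136.84; primary income: reinvested earnings on direct investment abroad 514.97, compensation paid to foreign seasonal workers 293.95.)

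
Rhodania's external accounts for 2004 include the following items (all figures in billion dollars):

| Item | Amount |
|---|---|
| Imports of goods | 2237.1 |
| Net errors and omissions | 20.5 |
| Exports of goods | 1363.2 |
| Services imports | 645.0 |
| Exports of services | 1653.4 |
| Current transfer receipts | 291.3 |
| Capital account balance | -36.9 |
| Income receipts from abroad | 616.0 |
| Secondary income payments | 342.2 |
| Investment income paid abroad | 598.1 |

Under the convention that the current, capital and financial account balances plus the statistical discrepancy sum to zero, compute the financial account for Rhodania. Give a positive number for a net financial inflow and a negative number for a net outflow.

Goods balance = 1363.2 - 2237.1 = -873.9
Services balance = 1653.4 - 645.0 = 1008.4
Trade balance (goods + services) = -873.9 + 1008.4 = 134.5
Net primary income = 616.0 - 598.1 = 17.9
Net secondary income = 291.3 - 342.2 = -50.9
Current account = 134.5 + 17.9 + (-50.9) = 101.5
Financial account = -(101.5 + (-36.9) + 20.5) = -85.1

-85.1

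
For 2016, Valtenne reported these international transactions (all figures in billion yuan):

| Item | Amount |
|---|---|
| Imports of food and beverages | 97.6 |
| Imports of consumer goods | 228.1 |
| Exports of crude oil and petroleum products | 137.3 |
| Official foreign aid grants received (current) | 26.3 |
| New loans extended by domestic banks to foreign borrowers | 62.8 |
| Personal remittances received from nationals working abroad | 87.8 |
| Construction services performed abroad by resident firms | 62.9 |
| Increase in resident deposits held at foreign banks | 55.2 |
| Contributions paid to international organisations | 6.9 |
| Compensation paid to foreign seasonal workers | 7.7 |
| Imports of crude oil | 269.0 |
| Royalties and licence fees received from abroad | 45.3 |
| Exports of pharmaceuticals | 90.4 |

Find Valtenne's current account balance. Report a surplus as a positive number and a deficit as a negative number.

Goods: -228.1 + 137.3 - 97.6 - 269.0 + 90.4 = -367.0
Services: 45.3 + 62.9 = 108.2
Primary income: -7.7
Secondary income: -6.9 + 87.8 + 26.3 = 107.2
Current account = (-367.0) + 108.2 + (-7.7) + 107.2 = -159.3
(Excluded from the current account — financial account: new loans extended by domestic banks to foreign borrowers 62.8, increase in resident deposits held at foreign banks 55.2.)

-159.3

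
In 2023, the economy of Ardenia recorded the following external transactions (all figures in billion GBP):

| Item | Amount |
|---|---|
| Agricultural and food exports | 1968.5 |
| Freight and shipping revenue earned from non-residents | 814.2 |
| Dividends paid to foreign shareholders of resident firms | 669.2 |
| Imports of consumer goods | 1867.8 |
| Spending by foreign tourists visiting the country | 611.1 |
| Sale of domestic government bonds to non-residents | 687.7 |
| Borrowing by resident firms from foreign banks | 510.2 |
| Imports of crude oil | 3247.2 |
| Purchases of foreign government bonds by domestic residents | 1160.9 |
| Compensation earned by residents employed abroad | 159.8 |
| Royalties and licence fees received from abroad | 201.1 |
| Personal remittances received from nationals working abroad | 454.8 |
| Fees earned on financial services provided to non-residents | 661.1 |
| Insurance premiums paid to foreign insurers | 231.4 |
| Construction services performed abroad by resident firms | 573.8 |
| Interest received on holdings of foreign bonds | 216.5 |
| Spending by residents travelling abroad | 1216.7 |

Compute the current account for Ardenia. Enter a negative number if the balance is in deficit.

-1571.4

Goods: 1968.5 - 1867.8 - 3247.2 = -3146.5
Services: 814.2 + 201.1 - 1216.7 + 573.8 + 661.1 - 231.4 + 611.1 = 1413.2
Primary income: 216.5 + 159.8 - 669.2 = -292.9
Secondary income: 454.8
Current account = (-3146.5) + 1413.2 + (-292.9) + 454.8 = -1571.4
(Excluded from the current account — financial account: sale of domestic government bonds to non-residents 687.7, borrowing by resident firms from foreign banks 510.2, purchases of foreign government bonds by domestic residents 1160.9.)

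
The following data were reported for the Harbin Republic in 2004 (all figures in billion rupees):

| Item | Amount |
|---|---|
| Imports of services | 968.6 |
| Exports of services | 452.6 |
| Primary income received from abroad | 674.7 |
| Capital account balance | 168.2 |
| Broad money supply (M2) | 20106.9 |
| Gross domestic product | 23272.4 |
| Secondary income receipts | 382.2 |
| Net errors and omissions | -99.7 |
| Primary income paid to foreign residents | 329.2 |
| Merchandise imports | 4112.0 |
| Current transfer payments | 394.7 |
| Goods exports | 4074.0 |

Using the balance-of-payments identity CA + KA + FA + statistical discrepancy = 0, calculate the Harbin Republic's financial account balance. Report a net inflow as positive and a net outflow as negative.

Goods balance = 4074.0 - 4112.0 = -38.0
Services balance = 452.6 - 968.6 = -516.0
Trade balance (goods + services) = -38.0 + (-516.0) = -554.0
Net primary income = 674.7 - 329.2 = 345.5
Net secondary income = 382.2 - 394.7 = -12.5
Current account = -554.0 + 345.5 + (-12.5) = -221.0
Financial account = -(-221.0 + 168.2 + (-99.7)) = 152.5

152.5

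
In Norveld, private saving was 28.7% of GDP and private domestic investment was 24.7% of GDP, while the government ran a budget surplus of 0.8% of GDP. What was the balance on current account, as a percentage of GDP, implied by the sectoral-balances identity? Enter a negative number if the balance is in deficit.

By the sectoral-balances identity, CA = (S_private - I) + (T - G).
Private balance = 28.7 - 24.7 = 4.0
Government balance (T - G) = 0.8
CA = 4.0 + 0.8 = 4.8

4.8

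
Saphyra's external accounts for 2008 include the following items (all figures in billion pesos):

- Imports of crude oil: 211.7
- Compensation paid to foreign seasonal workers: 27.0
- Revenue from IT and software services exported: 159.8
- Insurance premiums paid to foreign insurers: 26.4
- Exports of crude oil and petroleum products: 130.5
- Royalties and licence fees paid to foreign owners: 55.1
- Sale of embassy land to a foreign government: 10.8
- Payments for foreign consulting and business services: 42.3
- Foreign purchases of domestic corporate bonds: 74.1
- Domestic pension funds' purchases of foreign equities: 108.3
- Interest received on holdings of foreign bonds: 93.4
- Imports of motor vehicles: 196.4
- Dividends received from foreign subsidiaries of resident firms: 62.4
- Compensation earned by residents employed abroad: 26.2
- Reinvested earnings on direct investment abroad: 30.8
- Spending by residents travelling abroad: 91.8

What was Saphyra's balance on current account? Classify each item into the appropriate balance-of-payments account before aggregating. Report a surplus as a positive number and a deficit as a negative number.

Goods: -196.4 + 130.5 - 211.7 = -277.6
Services: -26.4 - 91.8 - 42.3 + 159.8 - 55.1 = -55.8
Primary income: 26.2 - 27.0 + 30.8 + 62.4 + 93.4 = 185.8
Current account = (-277.6) + (-55.8) + 185.8 = -147.6
(Excluded from the current account — capital account: sale of embassy land to a foreign government 10.8; financial account: foreign purchases of domestic corporate bonds 74.1, domestic pension funds' purchases of foreign equities 108.3.)

-147.6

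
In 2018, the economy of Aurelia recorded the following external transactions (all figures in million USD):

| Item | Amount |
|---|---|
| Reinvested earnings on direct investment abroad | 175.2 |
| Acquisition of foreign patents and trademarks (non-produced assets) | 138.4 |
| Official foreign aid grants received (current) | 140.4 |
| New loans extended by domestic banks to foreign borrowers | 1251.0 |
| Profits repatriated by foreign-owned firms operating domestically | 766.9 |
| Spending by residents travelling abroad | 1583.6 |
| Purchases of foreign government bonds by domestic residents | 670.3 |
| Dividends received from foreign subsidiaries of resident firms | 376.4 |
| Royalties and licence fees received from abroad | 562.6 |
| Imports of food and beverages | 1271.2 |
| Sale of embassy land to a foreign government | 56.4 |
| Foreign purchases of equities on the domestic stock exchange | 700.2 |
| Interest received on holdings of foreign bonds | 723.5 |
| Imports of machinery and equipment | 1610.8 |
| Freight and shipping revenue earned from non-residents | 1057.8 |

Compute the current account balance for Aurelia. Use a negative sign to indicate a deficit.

Goods: -1610.8 - 1271.2 = -2882.0
Services: 1057.8 + 562.6 - 1583.6 = 36.8
Primary income: -766.9 + 175.2 + 723.5 + 376.4 = 508.2
Secondary income: 140.4
Current account = (-2882.0) + 36.8 + 508.2 + 140.4 = -2196.6
(Excluded from the current account — capital account: acquisition of foreign patents and trademarks (non-produced assets) 138.4, sale of embassy land to a foreign government 56.4; financial account: new loans extended by domestic banks to foreign borrowers 1251.0, purchases of foreign government bonds by domestic residents 670.3, foreign purchases of equities on the domestic stock exchange 700.2.)

-2196.6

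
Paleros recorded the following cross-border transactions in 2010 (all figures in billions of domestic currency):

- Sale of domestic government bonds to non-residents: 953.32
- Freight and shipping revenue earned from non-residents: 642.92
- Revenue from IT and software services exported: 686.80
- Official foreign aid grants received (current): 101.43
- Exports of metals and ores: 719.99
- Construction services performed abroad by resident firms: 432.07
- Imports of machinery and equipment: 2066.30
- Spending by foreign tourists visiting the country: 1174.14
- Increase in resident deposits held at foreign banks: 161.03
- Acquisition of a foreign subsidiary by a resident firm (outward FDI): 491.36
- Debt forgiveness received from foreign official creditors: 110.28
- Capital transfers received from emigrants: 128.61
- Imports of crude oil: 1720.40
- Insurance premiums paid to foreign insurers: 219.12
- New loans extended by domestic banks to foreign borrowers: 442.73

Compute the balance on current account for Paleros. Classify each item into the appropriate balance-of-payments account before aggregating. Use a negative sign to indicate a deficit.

Goods: 719.99 - 2066.30 - 1720.40 = -3066.71
Services: 642.92 + 686.80 + 432.07 + 1174.14 - 219.12 = 2716.81
Secondary income: 101.43
Current account = (-3066.71) + 2716.81 + 101.43 = -248.47
(Excluded from the current account — financial account: sale of domestic government bonds to non-residents 953.32, increase in resident deposits held at foreign banks 161.03, acquisition of a foreign subsidiary by a resident firm (outward FDI) 491.36, new loans extended by domestic banks to foreign borrowers 442.73; capital account: debt forgiveness received from foreign official creditors 110.28, capital transfers received from emigrants 128.61.)

-248.47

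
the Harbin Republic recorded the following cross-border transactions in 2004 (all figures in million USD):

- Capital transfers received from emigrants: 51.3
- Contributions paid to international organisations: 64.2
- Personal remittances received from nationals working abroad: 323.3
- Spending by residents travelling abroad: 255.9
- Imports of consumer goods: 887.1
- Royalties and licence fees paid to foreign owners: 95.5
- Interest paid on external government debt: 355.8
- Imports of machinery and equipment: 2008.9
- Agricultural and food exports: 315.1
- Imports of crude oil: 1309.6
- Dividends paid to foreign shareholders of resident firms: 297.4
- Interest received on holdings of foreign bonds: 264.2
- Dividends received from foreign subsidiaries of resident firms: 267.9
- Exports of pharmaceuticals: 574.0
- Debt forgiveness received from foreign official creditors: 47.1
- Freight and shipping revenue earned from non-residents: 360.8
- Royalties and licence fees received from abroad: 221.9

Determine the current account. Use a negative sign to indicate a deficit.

-2947.2

Goods: 315.1 - 2008.9 - 887.1 - 1309.6 + 574.0 = -3316.5
Services: 360.8 - 255.9 - 95.5 + 221.9 = 231.3
Primary income: 267.9 - 355.8 - 297.4 + 264.2 = -121.1
Secondary income: 323.3 - 64.2 = 259.1
Current account = (-3316.5) + 231.3 + (-121.1) + 259.1 = -2947.2
(Excluded from the current account — capital account: capital transfers received from emigrants 51.3, debt forgiveness received from foreign official creditors 47.1.)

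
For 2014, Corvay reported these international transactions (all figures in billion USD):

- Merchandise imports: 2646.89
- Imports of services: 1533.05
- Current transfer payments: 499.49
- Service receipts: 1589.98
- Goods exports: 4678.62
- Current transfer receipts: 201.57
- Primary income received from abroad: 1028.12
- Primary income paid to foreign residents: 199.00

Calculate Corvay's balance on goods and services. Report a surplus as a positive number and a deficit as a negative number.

Goods balance = 4678.62 - 2646.89 = 2031.73
Services balance = 1589.98 - 1533.05 = 56.93
Trade balance (goods + services) = 2031.73 + 56.93 = 2088.66

2088.66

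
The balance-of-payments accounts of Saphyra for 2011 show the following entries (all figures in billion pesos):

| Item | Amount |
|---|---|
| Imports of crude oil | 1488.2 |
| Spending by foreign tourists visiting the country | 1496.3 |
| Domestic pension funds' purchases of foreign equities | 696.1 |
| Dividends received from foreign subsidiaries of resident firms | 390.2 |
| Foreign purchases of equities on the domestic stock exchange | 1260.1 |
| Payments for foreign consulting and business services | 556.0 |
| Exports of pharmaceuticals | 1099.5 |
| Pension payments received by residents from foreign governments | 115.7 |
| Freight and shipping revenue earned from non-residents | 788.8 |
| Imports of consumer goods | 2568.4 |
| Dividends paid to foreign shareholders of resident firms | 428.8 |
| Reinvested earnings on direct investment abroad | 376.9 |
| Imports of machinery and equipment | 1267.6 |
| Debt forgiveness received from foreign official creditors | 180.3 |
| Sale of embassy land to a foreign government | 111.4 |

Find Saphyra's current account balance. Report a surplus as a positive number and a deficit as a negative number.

Goods: 1099.5 - 2568.4 - 1267.6 - 1488.2 = -4224.7
Services: 788.8 + 1496.3 - 556.0 = 1729.1
Primary income: -428.8 + 390.2 + 376.9 = 338.3
Secondary income: 115.7
Current account = (-4224.7) + 1729.1 + 338.3 + 115.7 = -2041.6
(Excluded from the current account — financial account: domestic pension funds' purchases of foreign equities 696.1, foreign purchases of equities on the domestic stock exchange 1260.1; capital account: debt forgiveness received from foreign official creditors 180.3, sale of embassy land to a foreign government 111.4.)

-2041.6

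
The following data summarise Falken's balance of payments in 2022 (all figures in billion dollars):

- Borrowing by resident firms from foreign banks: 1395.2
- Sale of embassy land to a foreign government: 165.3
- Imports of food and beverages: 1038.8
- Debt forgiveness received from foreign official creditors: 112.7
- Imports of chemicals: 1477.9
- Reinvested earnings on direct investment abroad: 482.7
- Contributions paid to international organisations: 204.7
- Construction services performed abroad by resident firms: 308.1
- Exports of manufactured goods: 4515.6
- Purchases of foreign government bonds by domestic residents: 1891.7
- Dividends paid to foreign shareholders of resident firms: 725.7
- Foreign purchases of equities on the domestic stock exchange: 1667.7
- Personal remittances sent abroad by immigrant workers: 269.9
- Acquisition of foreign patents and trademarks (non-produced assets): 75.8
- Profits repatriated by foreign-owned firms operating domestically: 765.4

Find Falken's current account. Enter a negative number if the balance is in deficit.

Goods: -1038.8 - 1477.9 + 4515.6 = 1998.9
Services: 308.1
Primary income: -765.4 + 482.7 - 725.7 = -1008.4
Secondary income: -269.9 - 204.7 = -474.6
Current account = 1998.9 + 308.1 + (-1008.4) + (-474.6) = 824.0
(Excluded from the current account — financial account: borrowing by resident firms from foreign banks 1395.2, purchases of foreign government bonds by domestic residents 1891.7, foreign purchases of equities on the domestic stock exchange 1667.7; capital account: sale of embassy land to a foreign government 165.3, debt forgiveness received from foreign official creditors 112.7, acquisition of foreign patents and trademarks (non-produced assets) 75.8.)

824.0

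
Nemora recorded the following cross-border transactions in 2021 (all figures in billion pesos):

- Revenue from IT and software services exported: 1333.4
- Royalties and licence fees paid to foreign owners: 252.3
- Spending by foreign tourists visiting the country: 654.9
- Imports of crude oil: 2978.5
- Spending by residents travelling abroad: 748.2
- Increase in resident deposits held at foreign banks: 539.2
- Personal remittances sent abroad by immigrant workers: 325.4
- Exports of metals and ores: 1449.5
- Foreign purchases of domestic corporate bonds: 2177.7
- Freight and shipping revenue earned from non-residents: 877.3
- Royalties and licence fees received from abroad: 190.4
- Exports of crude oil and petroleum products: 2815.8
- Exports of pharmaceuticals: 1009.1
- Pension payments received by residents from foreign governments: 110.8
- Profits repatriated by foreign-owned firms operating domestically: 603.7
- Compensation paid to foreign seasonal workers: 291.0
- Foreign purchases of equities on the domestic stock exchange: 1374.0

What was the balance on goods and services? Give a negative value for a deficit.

4351.4

Goods: -2978.5 + 1449.5 + 1009.1 + 2815.8 = 2295.9
Services: 877.3 - 748.2 - 252.3 + 654.9 + 190.4 + 1333.4 = 2055.5
Trade balance = 2295.9 + 2055.5 = 4351.4
(Excluded from the trade balance — financial account: increase in resident deposits held at foreign banks 539.2, foreign purchases of domestic corporate bonds 2177.7, foreign purchases of equities on the domestic stock exchange 1374.0; secondary income: personal remittances sent abroad by immigrant workers 325.4, pension payments received by residents from foreign governments 110.8; primary income: profits repatriated by foreign-owned firms operating domestically 603.7, compensation paid to foreign seasonal workers 291.0.)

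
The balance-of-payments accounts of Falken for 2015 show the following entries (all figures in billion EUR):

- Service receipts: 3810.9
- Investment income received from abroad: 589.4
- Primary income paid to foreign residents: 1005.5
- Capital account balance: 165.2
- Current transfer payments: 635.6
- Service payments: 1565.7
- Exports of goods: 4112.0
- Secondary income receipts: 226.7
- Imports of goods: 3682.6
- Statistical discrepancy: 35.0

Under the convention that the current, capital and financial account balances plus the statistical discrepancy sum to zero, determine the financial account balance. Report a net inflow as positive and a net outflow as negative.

Goods balance = 4112.0 - 3682.6 = 429.4
Services balance = 3810.9 - 1565.7 = 2245.2
Trade balance (goods + services) = 429.4 + 2245.2 = 2674.6
Net primary income = 589.4 - 1005.5 = -416.1
Net secondary income = 226.7 - 635.6 = -408.9
Current account = 2674.6 + (-416.1) + (-408.9) = 1849.6
Financial account = -(1849.6 + 165.2 + 35.0) = -2049.8

-2049.8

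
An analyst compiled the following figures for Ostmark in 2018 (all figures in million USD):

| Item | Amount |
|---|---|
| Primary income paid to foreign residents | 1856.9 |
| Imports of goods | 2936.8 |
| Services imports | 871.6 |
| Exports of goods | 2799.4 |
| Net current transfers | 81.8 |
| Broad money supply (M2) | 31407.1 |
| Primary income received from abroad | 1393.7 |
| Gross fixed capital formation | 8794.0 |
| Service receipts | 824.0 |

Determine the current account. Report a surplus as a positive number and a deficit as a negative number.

Goods balance = 2799.4 - 2936.8 = -137.4
Services balance = 824.0 - 871.6 = -47.6
Trade balance (goods + services) = -137.4 + (-47.6) = -185.0
Net primary income = 1393.7 - 1856.9 = -463.2
Net secondary income = 81.8
Current account = -185.0 + (-463.2) + 81.8 = -566.4

-566.4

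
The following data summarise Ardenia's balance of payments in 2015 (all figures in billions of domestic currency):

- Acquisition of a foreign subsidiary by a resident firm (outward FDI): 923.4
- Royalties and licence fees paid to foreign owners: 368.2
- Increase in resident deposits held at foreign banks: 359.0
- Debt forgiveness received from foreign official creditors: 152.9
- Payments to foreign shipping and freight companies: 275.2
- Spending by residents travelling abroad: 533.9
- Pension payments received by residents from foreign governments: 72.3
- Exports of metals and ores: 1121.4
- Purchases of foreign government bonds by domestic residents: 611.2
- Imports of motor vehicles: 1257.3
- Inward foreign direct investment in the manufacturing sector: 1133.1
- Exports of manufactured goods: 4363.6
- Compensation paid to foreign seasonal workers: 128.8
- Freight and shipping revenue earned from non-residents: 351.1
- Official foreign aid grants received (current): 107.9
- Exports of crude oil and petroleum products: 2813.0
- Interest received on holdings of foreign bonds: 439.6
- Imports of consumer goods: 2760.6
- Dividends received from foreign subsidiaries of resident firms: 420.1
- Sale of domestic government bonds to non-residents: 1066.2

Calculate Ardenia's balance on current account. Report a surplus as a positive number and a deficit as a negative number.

Goods: 2813.0 - 2760.6 - 1257.3 + 1121.4 + 4363.6 = 4280.1
Services: -533.9 + 351.1 - 368.2 - 275.2 = -826.2
Primary income: -128.8 + 420.1 + 439.6 = 730.9
Secondary income: 107.9 + 72.3 = 180.2
Current account = 4280.1 + (-826.2) + 730.9 + 180.2 = 4365.0
(Excluded from the current account — financial account: acquisition of a foreign subsidiary by a resident firm (outward FDI) 923.4, increase in resident deposits held at foreign banks 359.0, purchases of foreign government bonds by domestic residents 611.2, inward foreign direct investment in the manufacturing sector 1133.1, sale of domestic government bonds to non-residents 1066.2; capital account: debt forgiveness received from foreign official creditors 152.9.)

4365.0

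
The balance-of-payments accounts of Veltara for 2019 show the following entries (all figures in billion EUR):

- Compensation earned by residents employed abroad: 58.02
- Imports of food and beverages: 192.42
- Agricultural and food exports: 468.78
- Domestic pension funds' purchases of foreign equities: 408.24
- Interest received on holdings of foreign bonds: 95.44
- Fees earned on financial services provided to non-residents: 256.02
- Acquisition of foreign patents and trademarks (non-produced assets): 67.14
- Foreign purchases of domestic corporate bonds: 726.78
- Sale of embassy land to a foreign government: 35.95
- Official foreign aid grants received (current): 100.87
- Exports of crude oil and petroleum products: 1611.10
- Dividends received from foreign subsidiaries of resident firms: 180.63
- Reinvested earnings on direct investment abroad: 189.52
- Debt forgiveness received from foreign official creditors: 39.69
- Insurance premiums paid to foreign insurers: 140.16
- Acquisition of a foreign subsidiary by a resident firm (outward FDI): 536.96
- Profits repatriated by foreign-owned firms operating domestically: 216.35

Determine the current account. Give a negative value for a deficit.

Goods: 468.78 + 1611.10 - 192.42 = 1887.46
Services: -140.16 + 256.02 = 115.86
Primary income: 180.63 + 189.52 + 95.44 - 216.35 + 58.02 = 307.26
Secondary income: 100.87
Current account = 1887.46 + 115.86 + 307.26 + 100.87 = 2411.45
(Excluded from the current account — financial account: domestic pension funds' purchases of foreign equities 408.24, foreign purchases of domestic corporate bonds 726.78, acquisition of a foreign subsidiary by a resident firm (outward FDI) 536.96; capital account: acquisition of foreign patents and trademarks (non-produced assets) 67.14, sale of embassy land to a foreign government 35.95, debt forgiveness received from foreign official creditors 39.69.)

2411.45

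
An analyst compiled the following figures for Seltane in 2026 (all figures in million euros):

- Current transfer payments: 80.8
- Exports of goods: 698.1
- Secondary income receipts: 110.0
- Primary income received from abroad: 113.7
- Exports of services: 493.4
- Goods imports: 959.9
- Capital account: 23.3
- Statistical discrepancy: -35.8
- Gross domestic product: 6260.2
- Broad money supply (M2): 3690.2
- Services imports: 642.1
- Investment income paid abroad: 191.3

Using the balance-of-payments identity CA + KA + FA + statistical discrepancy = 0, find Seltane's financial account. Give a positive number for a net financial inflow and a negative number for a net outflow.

Goods balance = 698.1 - 959.9 = -261.8
Services balance = 493.4 - 642.1 = -148.7
Trade balance (goods + services) = -261.8 + (-148.7) = -410.5
Net primary income = 113.7 - 191.3 = -77.6
Net secondary income = 110.0 - 80.8 = 29.2
Current account = -410.5 + (-77.6) + 29.2 = -458.9
Financial account = -(-458.9 + 23.3 + (-35.8)) = 471.4

471.4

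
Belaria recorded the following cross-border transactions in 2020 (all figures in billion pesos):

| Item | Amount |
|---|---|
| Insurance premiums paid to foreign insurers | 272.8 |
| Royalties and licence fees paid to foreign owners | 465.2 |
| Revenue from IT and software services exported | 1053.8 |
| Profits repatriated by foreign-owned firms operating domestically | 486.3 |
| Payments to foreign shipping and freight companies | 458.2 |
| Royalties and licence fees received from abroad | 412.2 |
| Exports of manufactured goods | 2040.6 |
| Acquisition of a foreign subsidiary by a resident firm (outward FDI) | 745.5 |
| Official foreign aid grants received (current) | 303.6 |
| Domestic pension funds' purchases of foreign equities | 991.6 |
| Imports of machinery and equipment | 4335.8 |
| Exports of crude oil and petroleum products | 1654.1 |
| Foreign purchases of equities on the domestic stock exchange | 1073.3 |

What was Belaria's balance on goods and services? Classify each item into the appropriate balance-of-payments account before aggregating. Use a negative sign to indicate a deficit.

-371.3

Goods: 2040.6 - 4335.8 + 1654.1 = -641.1
Services: -458.2 - 465.2 - 272.8 + 1053.8 + 412.2 = 269.8
Trade balance = -641.1 + 269.8 = -371.3
(Excluded from the trade balance — primary income: profits repatriated by foreign-owned firms operating domestically 486.3; financial account: acquisition of a foreign subsidiary by a resident firm (outward FDI) 745.5, domestic pension funds' purchases of foreign equities 991.6, foreign purchases of equities on the domestic stock exchange 1073.3; secondary income: official foreign aid grants received (current) 303.6.)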